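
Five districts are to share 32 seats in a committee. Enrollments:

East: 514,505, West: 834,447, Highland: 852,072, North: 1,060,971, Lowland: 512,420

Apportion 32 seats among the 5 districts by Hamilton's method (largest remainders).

Standard divisor: 3774415 ÷ 32 ≈ 117950.469.
Standard quotas: East 4.3620, West 7.0746, Highland 7.2240, North 8.9951, Lowland 4.3444.
Lower quotas: East 4, West 7, Highland 7, North 8, Lowland 4 (sum 30, leaving 2 seats).
Remainders in descending order: North 0.9951, East 0.3620, Lowland 0.3444, Highland 0.2240, West 0.0746.
Largest remainders: North, East receive the extra seats.

East 5, West 7, Highland 7, North 9, Lowland 4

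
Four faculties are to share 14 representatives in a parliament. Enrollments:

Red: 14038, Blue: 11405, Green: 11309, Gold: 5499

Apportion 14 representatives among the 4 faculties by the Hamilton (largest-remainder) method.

Total 42251; standard divisor 42251/14 ≈ 3017.929.
Standard quotas: Red 4.6515, Blue 3.7791, Green 3.7473, Gold 1.8221.
Lower quotas: Red 4, Blue 3, Green 3, Gold 1 (sum 11, leaving 3 seats).
Remainders in descending order: Gold 0.8221, Blue 0.7791, Green 0.7473, Red 0.6515.
The surplus seats go to Gold, Blue, Green.

Red=4; Blue=4; Green=4; Gold=2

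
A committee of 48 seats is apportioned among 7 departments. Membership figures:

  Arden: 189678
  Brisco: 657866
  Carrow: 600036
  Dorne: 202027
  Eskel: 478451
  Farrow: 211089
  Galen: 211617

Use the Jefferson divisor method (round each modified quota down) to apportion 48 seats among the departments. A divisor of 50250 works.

With modified divisor 50250: modified quotas Arden 3.775, Brisco 13.092, Carrow 11.941, Dorne 4.020, Eskel 9.521, Farrow 4.201, Galen 4.211.
Rounding down: Arden 3, Brisco 13, Carrow 11, Dorne 4, Eskel 9, Farrow 4, Galen 4 (total 48).

Arden 3, Brisco 13, Carrow 11, Dorne 4, Eskel 9, Farrow 4, Galen 4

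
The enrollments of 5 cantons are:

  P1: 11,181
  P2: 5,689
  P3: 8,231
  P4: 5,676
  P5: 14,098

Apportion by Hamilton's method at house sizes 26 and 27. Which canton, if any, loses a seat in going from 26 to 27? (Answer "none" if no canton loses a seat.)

At 26 seats: P1 7, P2 3, P3 5, P4 3, P5 8.
At 27 seats: P1 7, P2 3, P3 5, P4 3, P5 9.
No canton's allocation decreased.

none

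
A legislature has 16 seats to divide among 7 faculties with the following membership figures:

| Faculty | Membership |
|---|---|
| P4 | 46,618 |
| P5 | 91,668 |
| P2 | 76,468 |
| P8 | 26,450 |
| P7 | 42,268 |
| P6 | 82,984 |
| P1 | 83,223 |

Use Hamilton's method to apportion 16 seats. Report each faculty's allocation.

The standard divisor is 449679/16 ≈ 28104.938.
Standard quotas: P4 1.6587, P5 3.2616, P2 2.7208, P8 0.9411, P7 1.5039, P6 2.9526, P1 2.9612.
Lower quotas: P4 1, P5 3, P2 2, P8 0, P7 1, P6 2, P1 2 (sum 11, leaving 5 seats).
Remainders in descending order: P1 0.9612, P6 0.9526, P8 0.9411, P2 0.7208, P4 0.6587, P7 0.5039, P5 0.2616.
Largest remainders: P1, P6, P8, P2, P4 receive the extra seats.

P4 2; P5 3; P2 3; P8 1; P7 1; P6 3; P1 3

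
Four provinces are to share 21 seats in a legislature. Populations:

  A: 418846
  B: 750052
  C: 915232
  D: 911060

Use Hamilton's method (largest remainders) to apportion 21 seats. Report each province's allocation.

The standard divisor is 2995190/21 ≈ 142628.095.
Standard quotas: A 2.9366, B 5.2588, C 6.4169, D 6.3877.
Lower quotas: A 2, B 5, C 6, D 6 (sum 19, leaving 2 seats).
Remainders in descending order: A 0.9366, C 0.4169, D 0.3877, B 0.2588.
Largest remainders: A, C receive the extra seats.

A=3, B=5, C=7, D=6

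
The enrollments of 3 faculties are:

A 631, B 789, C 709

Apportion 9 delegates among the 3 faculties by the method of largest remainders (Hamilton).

A: 3, B: 3, C: 3

Total 2129; standard divisor 2129/9 ≈ 236.556.
Standard quotas: A 2.667, B 3.335, C 2.997.
Lower quotas: A 2, B 3, C 2 (sum 7, leaving 2 seats).
Remainders in descending order: C 0.997, A 0.667, B 0.335.
Largest remainders: C, A receive the extra seats.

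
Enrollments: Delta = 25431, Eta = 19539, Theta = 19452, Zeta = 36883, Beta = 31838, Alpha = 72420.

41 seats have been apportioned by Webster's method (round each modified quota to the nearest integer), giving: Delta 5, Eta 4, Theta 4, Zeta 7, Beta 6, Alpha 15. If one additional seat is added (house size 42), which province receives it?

Zeta

Priority for the next seat is population ÷ (current seats + 0.5).
Priorities: Delta 4623.818, Eta 4342.000, Theta 4322.667, Zeta 4917.733, Beta 4898.154, Alpha 4672.258.
Highest priority: Zeta.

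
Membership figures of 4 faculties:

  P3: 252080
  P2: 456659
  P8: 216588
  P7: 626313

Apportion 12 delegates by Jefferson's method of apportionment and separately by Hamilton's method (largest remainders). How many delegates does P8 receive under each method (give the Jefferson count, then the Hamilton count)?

1 and 2

Jefferson: P3 2, P2 4, P8 1, P7 5.
Hamilton: P3 2, P2 3, P8 2, P7 5.
P8 gets 1 under Jefferson and 2 under Hamilton.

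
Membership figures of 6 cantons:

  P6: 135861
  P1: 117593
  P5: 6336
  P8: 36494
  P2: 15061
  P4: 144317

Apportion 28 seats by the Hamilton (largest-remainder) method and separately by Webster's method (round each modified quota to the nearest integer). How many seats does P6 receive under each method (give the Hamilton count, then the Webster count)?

8 and 9

Hamilton: P6 8, P1 7, P5 1, P8 2, P2 1, P4 9.
Webster: P6 9, P1 7, P5 0, P8 2, P2 1, P4 9.
P6 gets 8 under Hamilton and 9 under Webster.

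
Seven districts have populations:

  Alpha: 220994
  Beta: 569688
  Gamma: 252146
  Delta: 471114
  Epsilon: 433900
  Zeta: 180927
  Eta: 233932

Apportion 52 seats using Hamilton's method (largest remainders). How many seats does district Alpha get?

5

Standard divisor: 2362701 ÷ 52 ≈ 45436.558.
Standard quotas: Alpha 4.8638, Beta 12.5381, Gamma 5.5494, Delta 10.3686, Epsilon 9.5496, Zeta 3.9820, Eta 5.1485.
Lower quotas: Alpha 4, Beta 12, Gamma 5, Delta 10, Epsilon 9, Zeta 3, Eta 5 (sum 48, leaving 4 seats).
Remainders in descending order: Zeta 0.9820, Alpha 0.8638, Epsilon 0.5496, Gamma 0.5494, Beta 0.5381, Delta 0.3686, Eta 0.1485.
Largest remainders: Zeta, Alpha, Epsilon, Gamma receive the extra seats.
Alpha receives 5.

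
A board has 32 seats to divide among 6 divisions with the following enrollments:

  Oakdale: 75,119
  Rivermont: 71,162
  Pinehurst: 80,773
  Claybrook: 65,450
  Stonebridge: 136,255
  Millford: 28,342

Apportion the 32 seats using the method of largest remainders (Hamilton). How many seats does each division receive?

Total 457101; standard divisor 457101/32 ≈ 14284.406.
Standard quotas: Oakdale 5.2588, Rivermont 4.9818, Pinehurst 5.6546, Claybrook 4.5819, Stonebridge 9.5387, Millford 1.9841.
Lower quotas: Oakdale 5, Rivermont 4, Pinehurst 5, Claybrook 4, Stonebridge 9, Millford 1 (sum 28, leaving 4 seats).
Remainders in descending order: Millford 0.9841, Rivermont 0.9818, Pinehurst 0.6546, Claybrook 0.5819, Stonebridge 0.5387, Oakdale 0.2588.
Largest remainders: Millford, Rivermont, Pinehurst, Claybrook receive the extra seats.

Oakdale 5; Rivermont 5; Pinehurst 6; Claybrook 5; Stonebridge 9; Millford 2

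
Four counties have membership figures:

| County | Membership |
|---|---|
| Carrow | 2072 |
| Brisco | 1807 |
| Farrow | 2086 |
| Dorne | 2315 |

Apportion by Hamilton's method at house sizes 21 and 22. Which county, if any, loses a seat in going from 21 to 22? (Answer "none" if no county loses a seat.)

At 21 seats: Carrow 5, Brisco 5, Farrow 5, Dorne 6.
At 22 seats: Carrow 5, Brisco 5, Farrow 6, Dorne 6.
No county's allocation decreased.

none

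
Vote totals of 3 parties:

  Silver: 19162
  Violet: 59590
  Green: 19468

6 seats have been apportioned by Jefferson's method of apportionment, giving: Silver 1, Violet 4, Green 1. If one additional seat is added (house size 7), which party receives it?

Priority for the next seat is population ÷ (current seats + 1).
Priorities: Silver 9581.000, Violet 11918.000, Green 9734.000.
Highest priority: Violet.

Violet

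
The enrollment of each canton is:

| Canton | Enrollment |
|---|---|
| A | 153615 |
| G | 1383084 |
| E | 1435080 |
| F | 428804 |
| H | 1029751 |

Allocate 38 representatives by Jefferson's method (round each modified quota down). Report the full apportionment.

Standard divisor 4430334/38 ≈ 116587.737; standard quotas: A 1.318, G 11.863, E 12.309, F 3.678, H 8.832.
Rounding down gives 1, 11, 12, 3, 8 = 35 seats, so the divisor must be adjusted.
With modified divisor 108800: modified quotas A 1.412, G 12.712, E 13.190, F 3.941, H 9.465.
Rounding down: A 1, G 12, E 13, F 3, H 9 (total 38).

A=1, G=12, E=13, F=3, H=9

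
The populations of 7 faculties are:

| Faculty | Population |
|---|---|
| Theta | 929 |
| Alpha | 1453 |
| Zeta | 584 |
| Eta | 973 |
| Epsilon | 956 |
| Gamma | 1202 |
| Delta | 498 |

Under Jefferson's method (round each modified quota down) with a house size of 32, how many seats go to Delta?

2

Standard divisor 6595/32 ≈ 206.094; standard quotas: Theta 4.508, Alpha 7.050, Zeta 2.834, Eta 4.721, Epsilon 4.639, Gamma 5.832, Delta 2.416.
Rounding down gives 4, 7, 2, 4, 4, 5, 2 = 28 seats, so the divisor must be adjusted.
With modified divisor 190: modified quotas Theta 4.889, Alpha 7.647, Zeta 3.074, Eta 5.121, Epsilon 5.032, Gamma 6.326, Delta 2.621.
Rounding down: Theta 4, Alpha 7, Zeta 3, Eta 5, Epsilon 5, Gamma 6, Delta 2 (total 32).
Delta receives 2.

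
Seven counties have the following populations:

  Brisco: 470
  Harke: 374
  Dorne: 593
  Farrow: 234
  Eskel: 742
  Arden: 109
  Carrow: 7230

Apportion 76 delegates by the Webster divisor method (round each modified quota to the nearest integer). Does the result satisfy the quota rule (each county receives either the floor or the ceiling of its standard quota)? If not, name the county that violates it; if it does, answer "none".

Carrow

Standard quotas: Brisco 3.663, Harke 2.915, Dorne 4.621, Farrow 1.824, Eskel 5.783, Arden 0.849, Carrow 56.345.
Webster allocation: Brisco 4, Harke 3, Dorne 5, Farrow 2, Eskel 6, Arden 1, Carrow 55.
Carrow has quota 56.345 (lower 56, upper 57) but receives 55 — outside the quota interval.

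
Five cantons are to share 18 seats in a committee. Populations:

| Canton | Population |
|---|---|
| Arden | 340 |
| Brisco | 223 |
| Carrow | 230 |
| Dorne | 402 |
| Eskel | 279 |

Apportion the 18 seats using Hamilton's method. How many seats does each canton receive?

Standard divisor: 1474 ÷ 18 ≈ 81.889.
Standard quotas: Arden 4.152, Brisco 2.723, Carrow 2.809, Dorne 4.909, Eskel 3.407.
Lower quotas: Arden 4, Brisco 2, Carrow 2, Dorne 4, Eskel 3 (sum 15, leaving 3 seats).
Remainders in descending order: Dorne 0.909, Carrow 0.809, Brisco 0.723, Eskel 0.407, Arden 0.152.
Largest remainders: Dorne, Carrow, Brisco receive the extra seats.

Arden 4, Brisco 3, Carrow 3, Dorne 5, Eskel 3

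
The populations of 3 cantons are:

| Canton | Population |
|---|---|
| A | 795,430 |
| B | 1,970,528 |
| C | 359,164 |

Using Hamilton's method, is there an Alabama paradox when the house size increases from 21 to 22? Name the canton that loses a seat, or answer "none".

C

At 21 seats: A 5, B 13, C 3.
At 22 seats: A 6, B 14, C 2.
C drops from 3 to 2.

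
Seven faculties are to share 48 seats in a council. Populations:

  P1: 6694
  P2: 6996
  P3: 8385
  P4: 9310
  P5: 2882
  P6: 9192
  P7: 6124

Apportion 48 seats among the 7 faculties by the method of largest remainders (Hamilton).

Total 49583; standard divisor 49583/48 ≈ 1032.979.
Standard quotas: P1 6.4803, P2 6.7726, P3 8.1173, P4 9.0128, P5 2.7900, P6 8.8985, P7 5.9285.
Lower quotas: P1 6, P2 6, P3 8, P4 9, P5 2, P6 8, P7 5 (sum 44, leaving 4 seats).
Remainders in descending order: P7 0.9285, P6 0.8985, P5 0.7900, P2 0.7726, P1 0.4803, P3 0.1173, P4 0.0128.
The surplus seats go to P7, P6, P5, P2.

P1 6, P2 7, P3 8, P4 9, P5 3, P6 9, P7 6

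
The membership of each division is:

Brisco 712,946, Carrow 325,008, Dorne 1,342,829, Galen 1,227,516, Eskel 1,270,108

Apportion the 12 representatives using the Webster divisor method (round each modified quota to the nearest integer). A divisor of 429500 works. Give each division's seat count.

Brisco 2; Carrow 1; Dorne 3; Galen 3; Eskel 3

With modified divisor 429500: modified quotas Brisco 1.660, Carrow 0.757, Dorne 3.126, Galen 2.858, Eskel 2.957.
Rounding to the nearest integer: Brisco 2, Carrow 1, Dorne 3, Galen 3, Eskel 3 (total 12).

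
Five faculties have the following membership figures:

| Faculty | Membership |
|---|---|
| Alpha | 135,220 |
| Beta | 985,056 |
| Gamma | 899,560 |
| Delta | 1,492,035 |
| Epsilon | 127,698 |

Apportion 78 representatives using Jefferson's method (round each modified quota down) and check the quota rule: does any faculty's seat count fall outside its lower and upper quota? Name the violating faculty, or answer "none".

Delta

Standard quotas: Alpha 2.898, Beta 21.111, Gamma 19.279, Delta 31.976, Epsilon 2.737.
Jefferson allocation: Alpha 3, Beta 21, Gamma 19, Delta 33, Epsilon 2.
Delta has quota 31.976 (lower 31, upper 32) but receives 33 — outside the quota interval.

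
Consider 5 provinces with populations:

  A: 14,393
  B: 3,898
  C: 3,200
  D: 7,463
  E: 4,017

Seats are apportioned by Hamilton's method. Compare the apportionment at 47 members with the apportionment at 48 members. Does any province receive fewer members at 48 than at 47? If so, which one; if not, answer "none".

At 47 seats: A 20, B 5, C 5, D 11, E 6.
At 48 seats: A 21, B 6, C 4, D 11, E 6.
C drops from 5 to 4.

C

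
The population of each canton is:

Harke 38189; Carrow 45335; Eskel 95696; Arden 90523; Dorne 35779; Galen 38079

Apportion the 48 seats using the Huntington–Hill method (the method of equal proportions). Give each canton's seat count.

With divisor 7044: modified quotas Harke 5.421, Carrow 6.436, Eskel 13.585, Arden 12.851, Dorne 5.079, Galen 5.406.
Geometric-mean thresholds: Harke √(5·6)=5.477, Carrow √(6·7)=6.481, Eskel √(13·14)=13.491, Arden √(12·13)=12.490, Dorne √(5·6)=5.477, Galen √(5·6)=5.477.
Each quota rounded against its threshold gives Harke 5, Carrow 6, Eskel 14, Arden 13, Dorne 5, Galen 5 (total 48).

Harke=5, Carrow=6, Eskel=14, Arden=13, Dorne=5, Galen=5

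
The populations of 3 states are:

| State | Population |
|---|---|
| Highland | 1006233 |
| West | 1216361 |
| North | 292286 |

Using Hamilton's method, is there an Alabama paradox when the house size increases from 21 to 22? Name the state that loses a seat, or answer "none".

At 21 seats: Highland 8, West 10, North 3.
At 22 seats: Highland 9, West 11, North 2.
North drops from 3 to 2.

North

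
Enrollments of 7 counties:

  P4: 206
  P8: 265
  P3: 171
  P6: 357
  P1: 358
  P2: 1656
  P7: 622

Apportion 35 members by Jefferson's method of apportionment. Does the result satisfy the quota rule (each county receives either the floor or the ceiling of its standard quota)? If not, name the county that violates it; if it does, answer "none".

Standard quotas: P4 1.983, P8 2.552, P3 1.646, P6 3.437, P1 3.447, P2 15.945, P7 5.989.
Jefferson allocation: P4 2, P8 2, P3 1, P6 3, P1 3, P2 18, P7 6.
P2 has quota 15.945 (lower 15, upper 16) but receives 18 — outside the quota interval.

P2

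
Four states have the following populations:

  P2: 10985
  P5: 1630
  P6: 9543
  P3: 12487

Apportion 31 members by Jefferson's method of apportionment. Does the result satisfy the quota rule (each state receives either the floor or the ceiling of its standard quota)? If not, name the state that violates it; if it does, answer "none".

Standard quotas: P2 9.829, P5 1.459, P6 8.539, P3 11.173.
Jefferson allocation: P2 10, P5 1, P6 9, P3 11.
Every allocation lies between the lower and upper quota.

none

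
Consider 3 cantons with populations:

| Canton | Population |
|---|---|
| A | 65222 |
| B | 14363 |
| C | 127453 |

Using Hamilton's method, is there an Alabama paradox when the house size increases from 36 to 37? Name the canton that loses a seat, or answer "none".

B

At 36 seats: A 11, B 3, C 22.
At 37 seats: A 12, B 2, C 23.
B drops from 3 to 2.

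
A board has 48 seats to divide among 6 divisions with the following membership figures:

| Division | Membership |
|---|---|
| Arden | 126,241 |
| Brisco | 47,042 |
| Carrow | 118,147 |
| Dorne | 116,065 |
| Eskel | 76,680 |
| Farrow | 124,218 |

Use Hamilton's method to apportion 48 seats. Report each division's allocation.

Total 608393; standard divisor 608393/48 ≈ 12674.854.
Standard quotas: Arden 9.9600, Brisco 3.7114, Carrow 9.3214, Dorne 9.1571, Eskel 6.0498, Farrow 9.8003.
Lower quotas: Arden 9, Brisco 3, Carrow 9, Dorne 9, Eskel 6, Farrow 9 (sum 45, leaving 3 seats).
Remainders in descending order: Arden 0.9600, Farrow 0.8003, Brisco 0.7114, Carrow 0.3214, Dorne 0.1571, Eskel 0.0498.
The surplus seats go to Arden, Farrow, Brisco.

Arden 10, Brisco 4, Carrow 9, Dorne 9, Eskel 6, Farrow 10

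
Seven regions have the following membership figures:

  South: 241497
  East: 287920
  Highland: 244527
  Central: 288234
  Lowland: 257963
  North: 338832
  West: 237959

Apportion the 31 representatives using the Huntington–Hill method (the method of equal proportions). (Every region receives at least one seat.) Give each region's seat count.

South 4; East 5; Highland 4; Central 5; Lowland 4; North 5; West 4

With divisor 63121: modified quotas South 3.826, East 4.561, Highland 3.874, Central 4.566, Lowland 4.087, North 5.368, West 3.770.
Geometric-mean thresholds: South √(3·4)=3.464, East √(4·5)=4.472, Highland √(3·4)=3.464, Central √(4·5)=4.472, Lowland √(4·5)=4.472, North √(5·6)=5.477, West √(3·4)=3.464.
Each quota rounded against its threshold gives South 4, East 5, Highland 4, Central 5, Lowland 4, North 5, West 4 (total 31).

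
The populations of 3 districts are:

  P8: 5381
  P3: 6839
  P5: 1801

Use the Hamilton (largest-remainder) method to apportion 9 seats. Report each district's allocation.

P8: 4, P3: 4, P5: 1

Total 14021; standard divisor 14021/9 ≈ 1557.889.
Standard quotas: P8 3.4540, P3 4.3899, P5 1.1561.
Lower quotas: P8 3, P3 4, P5 1 (sum 8, leaving 1 seat).
Remainders in descending order: P8 0.4540, P3 0.3899, P5 0.1561.
Largest remainder: P8 receives the extra seat.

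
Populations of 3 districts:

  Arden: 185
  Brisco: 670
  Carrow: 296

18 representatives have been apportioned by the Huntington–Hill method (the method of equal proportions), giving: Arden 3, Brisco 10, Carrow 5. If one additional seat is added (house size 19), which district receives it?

Brisco

Priority for the next seat is population ÷ (√(s·(s+1))).
Priorities: Arden 53.405, Brisco 63.882, Carrow 54.042.
Highest priority: Brisco.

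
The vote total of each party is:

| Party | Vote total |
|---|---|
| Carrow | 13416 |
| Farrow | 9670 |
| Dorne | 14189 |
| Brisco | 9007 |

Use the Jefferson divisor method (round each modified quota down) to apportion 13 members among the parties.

Carrow: 4, Farrow: 3, Dorne: 4, Brisco: 2

Standard divisor 46282/13 ≈ 3560.154; standard quotas: Carrow 3.768, Farrow 2.716, Dorne 3.986, Brisco 2.530.
Rounding down gives 3, 2, 3, 2 = 10 seats, so the divisor must be adjusted.
With modified divisor 3100: modified quotas Carrow 4.328, Farrow 3.119, Dorne 4.577, Brisco 2.905.
Rounding down: Carrow 4, Farrow 3, Dorne 4, Brisco 2 (total 13).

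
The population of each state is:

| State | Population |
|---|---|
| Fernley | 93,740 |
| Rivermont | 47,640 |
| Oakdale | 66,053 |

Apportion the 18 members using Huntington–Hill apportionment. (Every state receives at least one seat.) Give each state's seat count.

Fernley 8; Rivermont 4; Oakdale 6

With divisor 11553: modified quotas Fernley 8.114, Rivermont 4.124, Oakdale 5.717.
Geometric-mean thresholds: Fernley √(8·9)=8.485, Rivermont √(4·5)=4.472, Oakdale √(5·6)=5.477.
Each quota rounded against its threshold gives Fernley 8, Rivermont 4, Oakdale 6 (total 18).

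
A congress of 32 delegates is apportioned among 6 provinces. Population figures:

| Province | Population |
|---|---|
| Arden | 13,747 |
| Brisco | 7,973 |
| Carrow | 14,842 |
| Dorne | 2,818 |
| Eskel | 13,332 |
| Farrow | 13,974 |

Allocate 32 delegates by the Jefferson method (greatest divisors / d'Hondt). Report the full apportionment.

Arden 7; Brisco 4; Carrow 7; Dorne 1; Eskel 6; Farrow 7

Standard divisor 66686/32 ≈ 2083.938; standard quotas: Arden 6.597, Brisco 3.826, Carrow 7.122, Dorne 1.352, Eskel 6.398, Farrow 6.706.
Rounding down gives 6, 3, 7, 1, 6, 6 = 29 seats, so the divisor must be adjusted.
With modified divisor 1930: modified quotas Arden 7.123, Brisco 4.131, Carrow 7.690, Dorne 1.460, Eskel 6.908, Farrow 7.240.
Rounding down: Arden 7, Brisco 4, Carrow 7, Dorne 1, Eskel 6, Farrow 7 (total 32).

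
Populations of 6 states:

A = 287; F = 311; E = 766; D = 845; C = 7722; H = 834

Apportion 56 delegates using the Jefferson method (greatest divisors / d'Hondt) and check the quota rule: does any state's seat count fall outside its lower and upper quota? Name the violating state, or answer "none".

Standard quotas: A 1.493, F 1.618, E 3.985, D 4.396, C 40.170, H 4.339.
Jefferson allocation: A 1, F 1, E 4, D 4, C 42, H 4.
C has quota 40.170 (lower 40, upper 41) but receives 42 — outside the quota interval.

C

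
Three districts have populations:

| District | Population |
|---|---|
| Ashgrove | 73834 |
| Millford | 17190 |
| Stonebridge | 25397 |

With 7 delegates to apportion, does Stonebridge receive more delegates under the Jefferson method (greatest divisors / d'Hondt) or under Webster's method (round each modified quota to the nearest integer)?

Jefferson: Ashgrove 5, Millford 1, Stonebridge 1.
Webster: Ashgrove 4, Millford 1, Stonebridge 2.
Stonebridge gets 1 under Jefferson and 2 under Webster.

Webster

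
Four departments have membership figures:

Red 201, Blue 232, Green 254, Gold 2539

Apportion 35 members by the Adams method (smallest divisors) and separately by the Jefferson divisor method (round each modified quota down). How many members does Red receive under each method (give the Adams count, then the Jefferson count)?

3 and 2

Adams: Red 3, Blue 3, Green 3, Gold 26.
Jefferson: Red 2, Blue 2, Green 2, Gold 29.
Red gets 3 under Adams and 2 under Jefferson.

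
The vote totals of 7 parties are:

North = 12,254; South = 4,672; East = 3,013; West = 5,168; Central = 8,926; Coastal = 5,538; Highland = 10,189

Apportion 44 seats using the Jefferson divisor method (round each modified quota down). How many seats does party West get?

Standard divisor 49760/44 ≈ 1130.909; standard quotas: North 10.836, South 4.131, East 2.664, West 4.570, Central 7.893, Coastal 4.897, Highland 9.010.
Rounding down gives 10, 4, 2, 4, 7, 4, 9 = 40 seats, so the divisor must be adjusted.
With modified divisor 1027: modified quotas North 11.932, South 4.549, East 2.934, West 5.032, Central 8.691, Coastal 5.392, Highland 9.921.
Rounding down: North 11, South 4, East 2, West 5, Central 8, Coastal 5, Highland 9 (total 44).
West receives 5.

5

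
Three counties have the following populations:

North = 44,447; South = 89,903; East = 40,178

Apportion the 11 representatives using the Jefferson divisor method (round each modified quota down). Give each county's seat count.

North: 3, South: 6, East: 2

Standard divisor 174528/11 ≈ 15866.182; standard quotas: North 2.801, South 5.666, East 2.532.
Rounding down gives 2, 5, 2 = 9 seats, so the divisor must be adjusted.
With modified divisor 14100: modified quotas North 3.152, South 6.376, East 2.850.
Rounding down: North 3, South 6, East 2 (total 11).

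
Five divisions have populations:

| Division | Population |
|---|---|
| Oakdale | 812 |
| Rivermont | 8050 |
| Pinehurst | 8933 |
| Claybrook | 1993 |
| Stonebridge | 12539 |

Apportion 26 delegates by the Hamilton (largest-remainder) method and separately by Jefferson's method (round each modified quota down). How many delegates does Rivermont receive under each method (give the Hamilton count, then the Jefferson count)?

Hamilton: Oakdale 1, Rivermont 6, Pinehurst 7, Claybrook 2, Stonebridge 10.
Jefferson: Oakdale 0, Rivermont 7, Pinehurst 7, Claybrook 1, Stonebridge 11.
Rivermont gets 6 under Hamilton and 7 under Jefferson.

6 and 7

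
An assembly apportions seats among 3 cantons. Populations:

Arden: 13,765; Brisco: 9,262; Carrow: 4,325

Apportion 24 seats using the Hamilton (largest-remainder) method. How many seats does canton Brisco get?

8

Total 27352; standard divisor 27352/24 ≈ 1139.667.
Standard quotas: Arden 12.0781, Brisco 8.1269, Carrow 3.7950.
Lower quotas: Arden 12, Brisco 8, Carrow 3 (sum 23, leaving 1 seat).
Remainders in descending order: Carrow 0.7950, Brisco 0.1269, Arden 0.0781.
Largest remainder: Carrow receives the extra seat.
Brisco receives 8.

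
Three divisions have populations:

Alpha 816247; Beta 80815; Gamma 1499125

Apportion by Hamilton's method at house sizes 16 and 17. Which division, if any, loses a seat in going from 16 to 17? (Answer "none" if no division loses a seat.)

At 16 seats: Alpha 5, Beta 1, Gamma 10.
At 17 seats: Alpha 6, Beta 0, Gamma 11.
Beta drops from 1 to 0.

Beta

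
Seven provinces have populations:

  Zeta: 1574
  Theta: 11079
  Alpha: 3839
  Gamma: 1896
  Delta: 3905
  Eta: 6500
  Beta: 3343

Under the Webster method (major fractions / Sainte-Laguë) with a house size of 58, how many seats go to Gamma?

Standard divisor 32136/58 ≈ 554.069; standard quotas: Zeta 2.841, Theta 19.996, Alpha 6.929, Gamma 3.422, Delta 7.048, Eta 11.731, Beta 6.034.
Rounding to the nearest integer gives Zeta 3, Theta 20, Alpha 7, Gamma 3, Delta 7, Eta 12, Beta 6 — total 58, matching the house size, so no adjustment is needed.
Gamma receives 3.

3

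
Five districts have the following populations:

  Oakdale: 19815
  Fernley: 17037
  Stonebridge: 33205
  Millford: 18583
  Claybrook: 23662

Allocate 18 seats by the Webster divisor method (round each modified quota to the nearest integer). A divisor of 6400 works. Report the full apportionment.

With modified divisor 6400: modified quotas Oakdale 3.096, Fernley 2.662, Stonebridge 5.188, Millford 2.904, Claybrook 3.697.
Rounding to the nearest integer: Oakdale 3, Fernley 3, Stonebridge 5, Millford 3, Claybrook 4 (total 18).

Oakdale 3, Fernley 3, Stonebridge 5, Millford 3, Claybrook 4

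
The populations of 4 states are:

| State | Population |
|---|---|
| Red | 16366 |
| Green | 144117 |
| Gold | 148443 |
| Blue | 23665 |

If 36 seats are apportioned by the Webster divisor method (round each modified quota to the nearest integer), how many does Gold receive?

16

Standard divisor 332591/36 ≈ 9238.639; standard quotas: Red 1.771, Green 15.599, Gold 16.068, Blue 2.562.
Rounding to the nearest integer gives 2, 16, 16, 3 = 37 seats, so the divisor must be adjusted.
With modified divisor 9380: modified quotas Red 1.745, Green 15.364, Gold 15.825, Blue 2.523.
Rounding to the nearest integer: Red 2, Green 15, Gold 16, Blue 3 (total 36).
Gold receives 16.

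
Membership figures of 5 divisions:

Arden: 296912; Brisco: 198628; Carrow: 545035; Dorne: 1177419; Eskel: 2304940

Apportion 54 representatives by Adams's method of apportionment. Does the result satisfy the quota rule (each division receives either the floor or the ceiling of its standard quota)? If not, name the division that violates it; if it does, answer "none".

Eskel

Standard quotas: Arden 3.545, Brisco 2.371, Carrow 6.507, Dorne 14.057, Eskel 27.519.
Adams allocation: Arden 4, Brisco 3, Carrow 7, Dorne 14, Eskel 26.
Eskel has quota 27.519 (lower 27, upper 28) but receives 26 — outside the quota interval.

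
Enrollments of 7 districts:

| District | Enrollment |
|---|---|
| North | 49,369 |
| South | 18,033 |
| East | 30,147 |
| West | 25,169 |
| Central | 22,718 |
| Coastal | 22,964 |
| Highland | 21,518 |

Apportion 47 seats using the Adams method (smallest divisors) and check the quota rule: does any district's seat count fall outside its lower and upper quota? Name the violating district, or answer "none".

none

Standard quotas: North 12.218, South 4.463, East 7.461, West 6.229, Central 5.622, Coastal 5.683, Highland 5.325.
Adams allocation: North 12, South 5, East 7, West 6, Central 6, Coastal 6, Highland 5.
Every allocation lies between the lower and upper quota.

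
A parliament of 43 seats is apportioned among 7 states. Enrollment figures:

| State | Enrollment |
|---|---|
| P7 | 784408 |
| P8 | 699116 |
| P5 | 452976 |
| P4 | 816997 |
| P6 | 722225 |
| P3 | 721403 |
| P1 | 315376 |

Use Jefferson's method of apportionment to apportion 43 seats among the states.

P7: 7, P8: 7, P5: 4, P4: 8, P6: 7, P3: 7, P1: 3

Standard divisor 4512501/43 ≈ 104941.884; standard quotas: P7 7.475, P8 6.662, P5 4.316, P4 7.785, P6 6.882, P3 6.874, P1 3.005.
Rounding down gives 7, 6, 4, 7, 6, 6, 3 = 39 seats, so the divisor must be adjusted.
With modified divisor 99000: modified quotas P7 7.923, P8 7.062, P5 4.576, P4 8.252, P6 7.295, P3 7.287, P1 3.186.
Rounding down: P7 7, P8 7, P5 4, P4 8, P6 7, P3 7, P1 3 (total 43).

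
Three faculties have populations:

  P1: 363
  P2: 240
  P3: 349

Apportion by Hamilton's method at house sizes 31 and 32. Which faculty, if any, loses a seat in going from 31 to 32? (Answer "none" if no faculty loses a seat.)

At 31 seats: P1 12, P2 8, P3 11.
At 32 seats: P1 12, P2 8, P3 12.
No faculty's allocation decreased.

none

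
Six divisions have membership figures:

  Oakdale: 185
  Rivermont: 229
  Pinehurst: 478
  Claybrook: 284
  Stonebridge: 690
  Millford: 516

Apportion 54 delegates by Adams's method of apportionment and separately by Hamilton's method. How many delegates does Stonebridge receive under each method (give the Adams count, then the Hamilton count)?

15 and 16

Adams: Oakdale 4, Rivermont 5, Pinehurst 11, Claybrook 7, Stonebridge 15, Millford 12.
Hamilton: Oakdale 4, Rivermont 5, Pinehurst 11, Claybrook 6, Stonebridge 16, Millford 12.
Stonebridge gets 15 under Adams and 16 under Hamilton.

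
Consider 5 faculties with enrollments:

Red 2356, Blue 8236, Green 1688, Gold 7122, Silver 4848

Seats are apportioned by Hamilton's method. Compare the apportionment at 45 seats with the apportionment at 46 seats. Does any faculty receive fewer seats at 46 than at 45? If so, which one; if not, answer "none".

Red

At 45 seats: Red 5, Blue 15, Green 3, Gold 13, Silver 9.
At 46 seats: Red 4, Blue 16, Green 3, Gold 14, Silver 9.
Red drops from 5 to 4.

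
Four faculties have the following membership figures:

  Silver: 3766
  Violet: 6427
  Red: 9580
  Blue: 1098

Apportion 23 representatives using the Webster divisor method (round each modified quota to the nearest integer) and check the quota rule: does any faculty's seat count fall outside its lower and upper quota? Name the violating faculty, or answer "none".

Standard quotas: Silver 4.150, Violet 7.083, Red 10.557, Blue 1.210.
Webster allocation: Silver 4, Violet 7, Red 11, Blue 1.
Every allocation lies between the lower and upper quota.

none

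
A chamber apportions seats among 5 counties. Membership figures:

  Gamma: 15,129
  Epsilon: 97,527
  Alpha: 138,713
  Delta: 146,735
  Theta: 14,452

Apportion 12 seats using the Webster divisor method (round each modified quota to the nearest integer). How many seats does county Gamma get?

0

Standard divisor 412556/12 ≈ 34379.667; standard quotas: Gamma 0.440, Epsilon 2.837, Alpha 4.035, Delta 4.268, Theta 0.420.
Rounding to the nearest integer gives 0, 3, 4, 4, 0 = 11 seats, so the divisor must be adjusted.
With modified divisor 31700: modified quotas Gamma 0.477, Epsilon 3.077, Alpha 4.376, Delta 4.629, Theta 0.456.
Rounding to the nearest integer: Gamma 0, Epsilon 3, Alpha 4, Delta 5, Theta 0 (total 12).
Gamma receives 0.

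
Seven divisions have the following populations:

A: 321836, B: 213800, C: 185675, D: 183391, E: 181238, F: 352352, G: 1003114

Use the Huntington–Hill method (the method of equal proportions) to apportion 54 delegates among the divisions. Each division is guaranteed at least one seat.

A=7; B=5; C=4; D=4; E=4; F=8; G=22

With divisor 45631: modified quotas A 7.053, B 4.685, C 4.069, D 4.019, E 3.972, F 7.722, G 21.983.
Geometric-mean thresholds: A √(7·8)=7.483, B √(4·5)=4.472, C √(4·5)=4.472, D √(4·5)=4.472, E √(3·4)=3.464, F √(7·8)=7.483, G √(21·22)=21.494.
Each quota rounded against its threshold gives A 7, B 5, C 4, D 4, E 4, F 8, G 22 (total 54).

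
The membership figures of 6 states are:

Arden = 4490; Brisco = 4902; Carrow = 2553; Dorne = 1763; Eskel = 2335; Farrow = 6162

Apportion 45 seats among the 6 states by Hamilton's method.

Standard divisor: 22205 ÷ 45 ≈ 493.444.
Standard quotas: Arden 9.0993, Brisco 9.9342, Carrow 5.1738, Dorne 3.5728, Eskel 4.7320, Farrow 12.4877.
Lower quotas: Arden 9, Brisco 9, Carrow 5, Dorne 3, Eskel 4, Farrow 12 (sum 42, leaving 3 seats).
Remainders in descending order: Brisco 0.9342, Eskel 0.7320, Dorne 0.5728, Farrow 0.4877, Carrow 0.1738, Arden 0.0993.
Largest remainders: Brisco, Eskel, Dorne receive the extra seats.

Arden=9, Brisco=10, Carrow=5, Dorne=4, Eskel=5, Farrow=12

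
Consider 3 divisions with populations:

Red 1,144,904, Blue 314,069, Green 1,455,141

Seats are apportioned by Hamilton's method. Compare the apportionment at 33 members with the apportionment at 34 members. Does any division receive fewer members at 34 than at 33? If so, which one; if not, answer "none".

At 33 seats: Red 13, Blue 4, Green 16.
At 34 seats: Red 13, Blue 4, Green 17.
No division's allocation decreased.

none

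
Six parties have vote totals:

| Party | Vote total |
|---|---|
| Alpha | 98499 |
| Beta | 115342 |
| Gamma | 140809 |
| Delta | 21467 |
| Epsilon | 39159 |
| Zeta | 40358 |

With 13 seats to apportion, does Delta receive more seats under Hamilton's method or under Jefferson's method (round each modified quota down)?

Hamilton: Alpha 3, Beta 3, Gamma 4, Delta 1, Epsilon 1, Zeta 1.
Jefferson: Alpha 3, Beta 4, Gamma 4, Delta 0, Epsilon 1, Zeta 1.
Delta gets 1 under Hamilton and 0 under Jefferson.

Hamilton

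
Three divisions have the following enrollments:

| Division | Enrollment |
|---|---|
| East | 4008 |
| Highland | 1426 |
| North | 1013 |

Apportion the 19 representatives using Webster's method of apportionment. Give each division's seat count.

East=12, Highland=4, North=3

Standard divisor 6447/19 ≈ 339.316; standard quotas: East 11.812, Highland 4.203, North 2.985.
Rounding to the nearest integer gives East 12, Highland 4, North 3 — total 19, matching the house size, so no adjustment is needed.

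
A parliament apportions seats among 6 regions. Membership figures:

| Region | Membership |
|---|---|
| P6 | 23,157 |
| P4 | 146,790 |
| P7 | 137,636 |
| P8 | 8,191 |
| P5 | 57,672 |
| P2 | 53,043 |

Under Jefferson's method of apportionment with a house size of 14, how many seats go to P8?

Standard divisor 426489/14 ≈ 30463.5; standard quotas: P6 0.760, P4 4.819, P7 4.518, P8 0.269, P5 1.893, P2 1.741.
Rounding down gives 0, 4, 4, 0, 1, 1 = 10 seats, so the divisor must be adjusted.
With modified divisor 25500: modified quotas P6 0.908, P4 5.756, P7 5.397, P8 0.321, P5 2.262, P2 2.080.
Rounding down: P6 0, P4 5, P7 5, P8 0, P5 2, P2 2 (total 14).
P8 receives 0.

0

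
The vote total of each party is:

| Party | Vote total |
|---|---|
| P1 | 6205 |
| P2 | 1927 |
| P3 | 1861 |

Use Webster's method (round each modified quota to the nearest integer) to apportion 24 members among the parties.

P1: 15, P2: 5, P3: 4

Standard divisor 9993/24 ≈ 416.375; standard quotas: P1 14.902, P2 4.628, P3 4.470.
Rounding to the nearest integer gives P1 15, P2 5, P3 4 — total 24, matching the house size, so no adjustment is needed.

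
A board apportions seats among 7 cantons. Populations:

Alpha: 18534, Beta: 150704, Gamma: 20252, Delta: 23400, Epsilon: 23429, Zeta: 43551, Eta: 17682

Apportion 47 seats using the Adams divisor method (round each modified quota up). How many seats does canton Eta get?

Standard divisor 297552/47 ≈ 6330.894; standard quotas: Alpha 2.928, Beta 23.805, Gamma 3.199, Delta 3.696, Epsilon 3.701, Zeta 6.879, Eta 2.793.
Rounding up gives 3, 24, 4, 4, 4, 7, 3 = 49 seats, so the divisor must be adjusted.
With modified divisor 6800: modified quotas Alpha 2.726, Beta 22.162, Gamma 2.978, Delta 3.441, Epsilon 3.445, Zeta 6.405, Eta 2.600.
Rounding up: Alpha 3, Beta 23, Gamma 3, Delta 4, Epsilon 4, Zeta 7, Eta 3 (total 47).
Eta receives 3.

3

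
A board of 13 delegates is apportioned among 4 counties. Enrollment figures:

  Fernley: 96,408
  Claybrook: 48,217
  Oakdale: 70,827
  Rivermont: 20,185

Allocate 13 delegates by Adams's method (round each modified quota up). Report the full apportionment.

Standard divisor 235637/13 ≈ 18125.923; standard quotas: Fernley 5.319, Claybrook 2.660, Oakdale 3.907, Rivermont 1.114.
Rounding up gives 6, 3, 4, 2 = 15 seats, so the divisor must be adjusted.
With modified divisor 21900: modified quotas Fernley 4.402, Claybrook 2.202, Oakdale 3.234, Rivermont 0.922.
Rounding up: Fernley 5, Claybrook 3, Oakdale 4, Rivermont 1 (total 13).

Fernley=5, Claybrook=3, Oakdale=4, Rivermont=1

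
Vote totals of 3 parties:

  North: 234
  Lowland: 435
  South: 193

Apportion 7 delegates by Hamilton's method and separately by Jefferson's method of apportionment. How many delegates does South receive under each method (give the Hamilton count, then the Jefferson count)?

Hamilton: North 2, Lowland 3, South 2.
Jefferson: North 2, Lowland 4, South 1.
South gets 2 under Hamilton and 1 under Jefferson.

2 and 1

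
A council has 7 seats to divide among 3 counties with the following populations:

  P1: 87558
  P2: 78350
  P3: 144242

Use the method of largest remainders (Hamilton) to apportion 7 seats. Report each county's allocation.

Total 310150; standard divisor 310150/7 ≈ 44307.143.
Standard quotas: P1 1.9762, P2 1.7683, P3 3.2555.
Lower quotas: P1 1, P2 1, P3 3 (sum 5, leaving 2 seats).
Remainders in descending order: P1 0.9762, P2 0.7683, P3 0.2555.
The surplus seats go to P1, P2.

P1 2, P2 2, P3 3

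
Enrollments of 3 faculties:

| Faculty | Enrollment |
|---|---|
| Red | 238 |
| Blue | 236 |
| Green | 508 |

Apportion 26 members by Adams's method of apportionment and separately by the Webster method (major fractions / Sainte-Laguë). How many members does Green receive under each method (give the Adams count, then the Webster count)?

Adams: Red 7, Blue 6, Green 13.
Webster: Red 6, Blue 6, Green 14.
Green gets 13 under Adams and 14 under Webster.

13 and 14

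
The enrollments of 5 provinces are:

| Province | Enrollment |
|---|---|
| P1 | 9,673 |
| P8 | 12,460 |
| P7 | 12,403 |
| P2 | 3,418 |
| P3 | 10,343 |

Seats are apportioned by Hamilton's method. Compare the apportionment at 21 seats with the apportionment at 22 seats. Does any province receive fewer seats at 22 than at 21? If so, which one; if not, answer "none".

At 21 seats: P1 4, P8 5, P7 5, P2 2, P3 5.
At 22 seats: P1 4, P8 6, P7 6, P2 1, P3 5.
P2 drops from 2 to 1.

P2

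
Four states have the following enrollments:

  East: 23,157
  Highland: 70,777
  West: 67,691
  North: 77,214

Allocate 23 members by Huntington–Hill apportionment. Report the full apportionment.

East=2, Highland=7, West=7, North=7

With divisor 10382: modified quotas East 2.230, Highland 6.817, West 6.520, North 7.437.
Geometric-mean thresholds: East √(2·3)=2.449, Highland √(6·7)=6.481, West √(6·7)=6.481, North √(7·8)=7.483.
Each quota rounded against its threshold gives East 2, Highland 7, West 7, North 7 (total 23).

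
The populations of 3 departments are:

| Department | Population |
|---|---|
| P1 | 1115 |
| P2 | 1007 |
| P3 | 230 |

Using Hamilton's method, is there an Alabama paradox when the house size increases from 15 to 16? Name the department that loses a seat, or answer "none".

P3

At 15 seats: P1 7, P2 6, P3 2.
At 16 seats: P1 8, P2 7, P3 1.
P3 drops from 2 to 1.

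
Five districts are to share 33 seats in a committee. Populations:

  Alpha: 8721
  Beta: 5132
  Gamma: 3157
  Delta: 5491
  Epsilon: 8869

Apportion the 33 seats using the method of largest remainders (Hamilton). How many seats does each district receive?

Standard divisor: 31370 ÷ 33 ≈ 950.606.
Standard quotas: Alpha 9.1741, Beta 5.3987, Gamma 3.3210, Delta 5.7763, Epsilon 9.3298.
Lower quotas: Alpha 9, Beta 5, Gamma 3, Delta 5, Epsilon 9 (sum 31, leaving 2 seats).
Remainders in descending order: Delta 0.7763, Beta 0.3987, Epsilon 0.3298, Gamma 0.3210, Alpha 0.1741.
Largest remainders: Delta, Beta receive the extra seats.

Alpha 9; Beta 6; Gamma 3; Delta 6; Epsilon 9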